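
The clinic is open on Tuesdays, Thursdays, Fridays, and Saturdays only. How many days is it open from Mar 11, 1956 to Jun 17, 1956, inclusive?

Mar 11, 1956 is a Sunday.
From Mar 11, 1956 to Jun 17, 1956 is 99 days inclusive.
99 = 7 × 14 + 1, so there are 14 full weeks plus 1 extra day.
Each full week contributes 4 days from the set (Tue, Thu, Fri, Sat): 14 × 4 = 56.
The 1 extra day is Sun — none qualify.
Total: 56 + 0 = 56.

56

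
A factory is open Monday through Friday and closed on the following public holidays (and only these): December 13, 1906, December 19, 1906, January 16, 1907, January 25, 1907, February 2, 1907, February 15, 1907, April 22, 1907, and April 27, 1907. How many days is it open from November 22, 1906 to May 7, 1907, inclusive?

November 22, 1906 is a Thursday.
That's 167 days from start to end, counting both.
167 = 7 × 23 + 6, so there are 23 full weeks plus 6 extra days.
Each full week contributes 5 weekdays (Mon–Fri): 23 × 5 = 115.
The 6 extra days are Thu, Fri, Sat, Sun, Mon, Tue — 4 of them qualify.
Total: 115 + 4 = 119.
Holidays: December 13, 1906 (Thu); December 19, 1906 (Wed); January 16, 1907 (Wed); January 25, 1907 (Fri); February 2, 1907 (Sat); February 15, 1907 (Fri); April 22, 1907 (Mon); April 27, 1907 (Sat).
6 of the 8 holidays fall on weekdays; the rest are weekends and were already excluded.
Business days: 119 − 6 = 113.

113 business days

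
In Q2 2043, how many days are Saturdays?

13

April 1, 2043 is a Wednesday.
From April 1, 2043 to June 30, 2043 is 91 days inclusive.
91 = 7 × 13, so the span is exactly 13 full weeks.
Each full week contributes one Saturday: 13 so far.
Total: 13.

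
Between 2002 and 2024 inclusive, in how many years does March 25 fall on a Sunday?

Day of week of March 25 in each year:
2002: Mon, 2003: Tue, 2004: Thu, 2005: Fri, 2006: Sat, 2007: Sun ✓, 2008: Tue, 2009: Wed, 2010: Thu, 2011: Fri, 2012: Sun ✓, 2013: Mon, 2014: Tue, 2015: Wed, 2016: Fri, 2017: Sat, 2018: Sun ✓, 2019: Mon, 2020: Wed, 2021: Thu, 2022: Fri, 2023: Sat, 2024: Mon
Sundays: 2007, 2012, 2018.

3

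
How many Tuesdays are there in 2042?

52

Jan 1, 2042 is a Wednesday.
The range spans 365 days (inclusive of both endpoints).
365 = 7 × 52 + 1, so there are 52 full weeks plus 1 extra day.
Each full week contributes one Tuesday: 52 so far.
The 1 extra day is Wed — none qualify.
Total: 52 + 0 = 52.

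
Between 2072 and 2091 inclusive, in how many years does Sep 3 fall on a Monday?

3

Day of week of September 3 in each year:
2072: Sat, 2073: Sun, 2074: Mon ✓, 2075: Tue, 2076: Thu, 2077: Fri, 2078: Sat, 2079: Sun, 2080: Tue, 2081: Wed, 2082: Thu, 2083: Fri, 2084: Sun, 2085: Mon ✓, 2086: Tue, 2087: Wed, 2088: Fri, 2089: Sat, 2090: Sun, 2091: Mon ✓
Mondays: 2074, 2085, 2091.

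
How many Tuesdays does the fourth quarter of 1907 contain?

1 October 1907 is a Tuesday.
The range spans 92 days (inclusive of both endpoints).
92 = 7 × 13 + 1, so there are 13 full weeks plus 1 extra day.
Each full week contributes one Tuesday: 13 so far.
The 1 extra day is Tue — 1 of them qualifies.
Total: 13 + 1 = 14.

14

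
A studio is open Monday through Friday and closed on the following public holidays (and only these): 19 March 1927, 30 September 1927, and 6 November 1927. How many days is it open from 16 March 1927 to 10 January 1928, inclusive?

214

16 March 1927 is a Wednesday.
From 16 March 1927 to 10 January 1928 is 301 days inclusive.
301 = 7 × 43, so the span is exactly 43 full weeks.
Each full week contributes 5 weekdays (Mon–Fri): 43 × 5 = 215.
Holidays: 19 March 1927 (Sat); 30 September 1927 (Fri); 6 November 1927 (Sun).
1 of the 3 holidays fall on weekdays; the rest are weekends and were already excluded.
Business days: 215 − 1 = 214.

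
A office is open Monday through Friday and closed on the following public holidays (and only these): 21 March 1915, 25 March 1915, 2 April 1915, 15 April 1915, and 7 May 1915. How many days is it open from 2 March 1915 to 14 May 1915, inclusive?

2 March 1915 is a Tuesday.
The range spans 74 days (inclusive of both endpoints).
74 = 7 × 10 + 4, so there are 10 full weeks plus 4 extra days.
Each full week contributes 5 weekdays (Mon–Fri): 10 × 5 = 50.
The 4 extra days are Tue, Wed, Thu, Fri — 4 of them qualify.
Total: 50 + 4 = 54.
Holidays: 21 March 1915 (Sun); 25 March 1915 (Thu); 2 April 1915 (Fri); 15 April 1915 (Thu); 7 May 1915 (Fri).
4 of the 5 holidays fall on weekdays; the rest are weekends and were already excluded.
Business days: 54 − 4 = 50.

50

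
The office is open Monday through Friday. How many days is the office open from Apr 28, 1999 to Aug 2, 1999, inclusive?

Apr 28, 1999 is a Wednesday.
The range spans 97 days (inclusive of both endpoints).
97 = 7 × 13 + 6, so there are 13 full weeks plus 6 extra days.
Each full week contributes 5 weekdays (Mon–Fri): 13 × 5 = 65.
The 6 extra days are Wed, Thu, Fri, Sat, Sun, Mon — 4 of them qualify.
Total: 65 + 4 = 69.

69 weekdays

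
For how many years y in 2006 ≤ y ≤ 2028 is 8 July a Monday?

Day of week of July 8 in each year:
2006: Sat, 2007: Sun, 2008: Tue, 2009: Wed, 2010: Thu, 2011: Fri, 2012: Sun, 2013: Mon ✓, 2014: Tue, 2015: Wed, 2016: Fri, 2017: Sat, 2018: Sun, 2019: Mon ✓, 2020: Wed, 2021: Thu, 2022: Fri, 2023: Sat, 2024: Mon ✓, 2025: Tue, 2026: Wed, 2027: Thu, 2028: Sat
Mondays: 2013, 2019, 2024.

3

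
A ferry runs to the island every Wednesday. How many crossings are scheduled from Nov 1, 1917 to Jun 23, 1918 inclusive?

33

Nov 1, 1917 is a Thursday.
That's 235 days from start to end, counting both.
235 = 7 × 33 + 4, so there are 33 full weeks plus 4 extra days.
Each full week contributes one Wednesday: 33 so far.
The 4 extra days are Thursday, Friday, Saturday, Sunday — none qualify.
Total: 33 + 0 = 33.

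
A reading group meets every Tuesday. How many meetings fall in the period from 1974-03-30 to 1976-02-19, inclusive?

1974-03-30 is a Saturday.
The range spans 692 days (inclusive of both endpoints).
692 = 7 × 98 + 6, so there are 98 full weeks plus 6 extra days.
Each full week contributes one Tuesday: 98 so far.
The 6 extra days are Sat, Sun, Mon, Tue, Wed, Thu — 1 of them qualifies.
Total: 98 + 1 = 99.

99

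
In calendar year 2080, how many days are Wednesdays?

52

1 January 2080 is a Monday.
The range spans 366 days (inclusive of both endpoints).
366 = 7 × 52 + 2, so there are 52 full weeks plus 2 extra days.
Each full week contributes one Wednesday: 52 so far.
The 2 extra days are Monday, Tuesday — none qualify.
Total: 52 + 0 = 52.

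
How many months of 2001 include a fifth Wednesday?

A month has five Wednesdays exactly when Wednesday falls within its first (length − 28) days.
Jan: 31 days, starts Mon → 5 of Mon, Tue, Wed ✓
Feb: 28 days, starts Thu → 5 of (none)
Mar: 31 days, starts Thu → 5 of Thu, Fri, Sat
Apr: 30 days, starts Sun → 5 of Sun, Mon
May: 31 days, starts Tue → 5 of Tue, Wed, Thu ✓
Jun: 30 days, starts Fri → 5 of Fri, Sat
Jul: 31 days, starts Sun → 5 of Sun, Mon, Tue
Aug: 31 days, starts Wed → 5 of Wed, Thu, Fri ✓
Sep: 30 days, starts Sat → 5 of Sat, Sun
Oct: 31 days, starts Mon → 5 of Mon, Tue, Wed ✓
Nov: 30 days, starts Thu → 5 of Thu, Fri
Dec: 31 days, starts Sat → 5 of Sat, Sun, Mon
Months with five Wednesdays: Jan, May, Aug, Oct.

4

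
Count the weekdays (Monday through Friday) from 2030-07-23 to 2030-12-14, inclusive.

104 weekdays

2030-07-23 is a Tuesday.
That's 145 days from start to end, counting both.
145 = 7 × 20 + 5, so there are 20 full weeks plus 5 extra days.
Each full week contributes 5 weekdays (Mon–Fri): 20 × 5 = 100.
The 5 extra days are Tuesday, Wednesday, Thursday, Friday, Saturday — 4 of them qualify.
Total: 100 + 4 = 104.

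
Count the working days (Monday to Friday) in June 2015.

1 June 2015 is a Monday.
From 1 June 2015 to 30 June 2015 is 30 days inclusive.
30 = 7 × 4 + 2, so there are 4 full weeks plus 2 extra days.
Each full week contributes 5 weekdays (Mon–Fri): 4 × 5 = 20.
The 2 extra days are Monday, Tuesday — 2 of them qualify.
Total: 20 + 2 = 22.

22 weekdays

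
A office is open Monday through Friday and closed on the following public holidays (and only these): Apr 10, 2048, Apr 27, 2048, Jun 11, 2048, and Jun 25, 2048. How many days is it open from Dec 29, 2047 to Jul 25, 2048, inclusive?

146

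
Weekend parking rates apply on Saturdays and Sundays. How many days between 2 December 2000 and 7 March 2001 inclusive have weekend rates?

2 December 2000 is a Saturday.
From 2 December 2000 to 7 March 2001 is 96 days inclusive.
96 = 7 × 13 + 5, so there are 13 full weeks plus 5 extra days.
Each full week contributes 2 weekend days (Sat, Sun): 13 × 2 = 26.
The 5 extra days are Saturday, Sunday, Monday, Tuesday, Wednesday — 2 of them qualify.
Total: 26 + 2 = 28.

28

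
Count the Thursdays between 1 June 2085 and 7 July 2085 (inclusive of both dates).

1 June 2085 is a Friday.
The range spans 37 days (inclusive of both endpoints).
37 = 7 × 5 + 2, so there are 5 full weeks plus 2 extra days.
Each full week contributes one Thursday: 5 so far.
The 2 extra days are Friday, Saturday — none qualify.
Total: 5 + 0 = 5.

5 Thursdays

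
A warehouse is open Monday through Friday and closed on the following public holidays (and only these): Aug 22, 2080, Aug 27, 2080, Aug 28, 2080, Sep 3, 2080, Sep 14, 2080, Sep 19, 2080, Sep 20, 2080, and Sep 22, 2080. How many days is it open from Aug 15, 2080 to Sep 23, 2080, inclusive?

22 working days

Aug 15, 2080 is a Thursday.
That's 40 days from start to end, counting both.
40 = 7 × 5 + 5, so there are 5 full weeks plus 5 extra days.
Each full week contributes 5 weekdays (Mon–Fri): 5 × 5 = 25.
The 5 extra days are Thu, Fri, Sat, Sun, Mon — 3 of them qualify.
Total: 25 + 3 = 28.
Holidays: Aug 22, 2080 (Thu); Aug 27, 2080 (Tue); Aug 28, 2080 (Wed); Sep 3, 2080 (Tue); Sep 14, 2080 (Sat); Sep 19, 2080 (Thu); Sep 20, 2080 (Fri); Sep 22, 2080 (Sun).
6 of the 8 holidays fall on weekdays; the rest are weekends and were already excluded.
Business days: 28 − 6 = 22.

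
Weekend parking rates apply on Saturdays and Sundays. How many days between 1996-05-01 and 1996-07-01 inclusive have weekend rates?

18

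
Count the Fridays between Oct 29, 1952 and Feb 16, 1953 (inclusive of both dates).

16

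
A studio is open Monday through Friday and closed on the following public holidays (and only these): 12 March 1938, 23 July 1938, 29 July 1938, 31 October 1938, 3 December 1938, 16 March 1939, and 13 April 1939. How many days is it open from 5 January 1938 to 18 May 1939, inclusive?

353 working days

5 January 1938 is a Wednesday.
The range spans 499 days (inclusive of both endpoints).
499 = 7 × 71 + 2, so there are 71 full weeks plus 2 extra days.
Each full week contributes 5 weekdays (Mon–Fri): 71 × 5 = 355.
The 2 extra days are Wed, Thu — 2 of them qualify.
Total: 355 + 2 = 357.
Holidays: 12 March 1938 (Sat); 23 July 1938 (Sat); 29 July 1938 (Fri); 31 October 1938 (Mon); 3 December 1938 (Sat); 16 March 1939 (Thu); 13 April 1939 (Thu).
4 of the 7 holidays fall on weekdays; the rest are weekends and were already excluded.
Business days: 357 − 4 = 353.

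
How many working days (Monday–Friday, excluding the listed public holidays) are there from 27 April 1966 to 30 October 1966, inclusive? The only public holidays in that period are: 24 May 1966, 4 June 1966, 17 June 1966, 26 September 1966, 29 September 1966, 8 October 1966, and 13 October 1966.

128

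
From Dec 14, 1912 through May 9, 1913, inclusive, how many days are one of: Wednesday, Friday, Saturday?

Dec 14, 1912 is a Saturday.
From Dec 14, 1912 to May 9, 1913 is 147 days inclusive.
147 = 7 × 21, so the span is exactly 21 full weeks.
Each full week contributes 3 days from the set (Wed, Fri, Sat): 21 × 3 = 63.
Total: 63.

63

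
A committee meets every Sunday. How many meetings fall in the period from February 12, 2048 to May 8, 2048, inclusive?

February 12, 2048 is a Wednesday.
From February 12, 2048 to May 8, 2048 is 87 days inclusive.
87 = 7 × 12 + 3, so there are 12 full weeks plus 3 extra days.
Each full week contributes one Sunday: 12 so far.
The 3 extra days are Wednesday, Thursday, Friday — none qualify.
Total: 12 + 0 = 12.

12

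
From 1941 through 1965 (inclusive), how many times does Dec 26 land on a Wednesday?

Day of week of December 26 in each year:
1941: Fri, 1942: Sat, 1943: Sun, 1944: Tue, 1945: Wed ✓, 1946: Thu, 1947: Fri, 1948: Sun, 1949: Mon, 1950: Tue, 1951: Wed ✓, 1952: Fri, 1953: Sat, 1954: Sun, 1955: Mon, 1956: Wed ✓, 1957: Thu, 1958: Fri, 1959: Sat, 1960: Mon, 1961: Tue, 1962: Wed ✓, 1963: Thu, 1964: Sat, 1965: Sun
Wednesdays: 1945, 1951, 1956, 1962.

4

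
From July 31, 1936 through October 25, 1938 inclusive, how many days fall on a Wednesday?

116

July 31, 1936 is a Friday.
That's 817 days from start to end, counting both.
817 = 7 × 116 + 5, so there are 116 full weeks plus 5 extra days.
Each full week contributes one Wednesday: 116 so far.
The 5 extra days are Fri, Sat, Sun, Mon, Tue — none qualify.
Total: 116 + 0 = 116.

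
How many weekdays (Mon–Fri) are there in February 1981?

Feb 1, 1981 is a Sunday.
From Feb 1, 1981 to Feb 28, 1981 is 28 days inclusive.
28 = 7 × 4, so the span is exactly 4 full weeks.
Each full week contributes 5 weekdays (Mon–Fri): 4 × 5 = 20.

20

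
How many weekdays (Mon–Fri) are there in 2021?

1 January 2021 is a Friday.
That's 365 days from start to end, counting both.
365 = 7 × 52 + 1, so there are 52 full weeks plus 1 extra day.
Each full week contributes 5 weekdays (Mon–Fri): 52 × 5 = 260.
The 1 extra day is Fri — 1 of them qualifies.
Total: 260 + 1 = 261.

261 weekdays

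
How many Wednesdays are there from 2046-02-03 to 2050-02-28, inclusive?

212

2046-02-03 is a Saturday.
From 2046-02-03 to 2050-02-28 is 1487 days inclusive.
1487 = 7 × 212 + 3, so there are 212 full weeks plus 3 extra days.
Each full week contributes one Wednesday: 212 so far.
The 3 extra days are Saturday, Sunday, Monday — none qualify.
Total: 212 + 0 = 212.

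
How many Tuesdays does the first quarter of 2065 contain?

13

2065-01-01 is a Thursday.
That's 90 days from start to end, counting both.
90 = 7 × 12 + 6, so there are 12 full weeks plus 6 extra days.
Each full week contributes one Tuesday: 12 so far.
The 6 extra days are Thursday, Friday, Saturday, Sunday, Monday, Tuesday — 1 of them qualifies.
Total: 12 + 1 = 13.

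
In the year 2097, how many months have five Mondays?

4

A month has five Mondays exactly when Monday falls within its first (length − 28) days.
Jan: 31 days, starts Tue → 5 of Tue, Wed, Thu
Feb: 28 days, starts Fri → 5 of (none)
Mar: 31 days, starts Fri → 5 of Fri, Sat, Sun
Apr: 30 days, starts Mon → 5 of Mon, Tue ✓
May: 31 days, starts Wed → 5 of Wed, Thu, Fri
Jun: 30 days, starts Sat → 5 of Sat, Sun
Jul: 31 days, starts Mon → 5 of Mon, Tue, Wed ✓
Aug: 31 days, starts Thu → 5 of Thu, Fri, Sat
Sep: 30 days, starts Sun → 5 of Sun, Mon ✓
Oct: 31 days, starts Tue → 5 of Tue, Wed, Thu
Nov: 30 days, starts Fri → 5 of Fri, Sat
Dec: 31 days, starts Sun → 5 of Sun, Mon, Tue ✓
Months with five Mondays: Apr, Jul, Sep, Dec.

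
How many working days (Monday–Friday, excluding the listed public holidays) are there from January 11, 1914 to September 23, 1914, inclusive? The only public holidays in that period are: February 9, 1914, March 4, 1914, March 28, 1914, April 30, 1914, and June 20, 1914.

January 11, 1914 is a Sunday.
That's 256 days from start to end, counting both.
256 = 7 × 36 + 4, so there are 36 full weeks plus 4 extra days.
Each full week contributes 5 weekdays (Mon–Fri): 36 × 5 = 180.
The 4 extra days are Sun, Mon, Tue, Wed — 3 of them qualify.
Total: 180 + 3 = 183.
Holidays: February 9, 1914 (Mon); March 4, 1914 (Wed); March 28, 1914 (Sat); April 30, 1914 (Thu); June 20, 1914 (Sat).
3 of the 5 holidays fall on weekdays; the rest are weekends and were already excluded.
Business days: 183 − 3 = 180.

180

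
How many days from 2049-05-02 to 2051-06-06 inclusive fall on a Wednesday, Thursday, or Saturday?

327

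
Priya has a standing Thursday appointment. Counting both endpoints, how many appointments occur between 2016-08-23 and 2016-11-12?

12

2016-08-23 is a Tuesday.
That's 82 days from start to end, counting both.
82 = 7 × 11 + 5, so there are 11 full weeks plus 5 extra days.
Each full week contributes one Thursday: 11 so far.
The 5 extra days are Tuesday, Wednesday, Thursday, Friday, Saturday — 1 of them qualifies.
Total: 11 + 1 = 12.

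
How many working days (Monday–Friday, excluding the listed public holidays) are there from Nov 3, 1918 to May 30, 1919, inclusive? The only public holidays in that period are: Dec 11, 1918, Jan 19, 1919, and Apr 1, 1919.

Nov 3, 1918 is a Sunday.
The range spans 209 days (inclusive of both endpoints).
209 = 7 × 29 + 6, so there are 29 full weeks plus 6 extra days.
Each full week contributes 5 weekdays (Mon–Fri): 29 × 5 = 145.
The 6 extra days are Sun, Mon, Tue, Wed, Thu, Fri — 5 of them qualify.
Total: 145 + 5 = 150.
Holidays: Dec 11, 1918 (Wed); Jan 19, 1919 (Sun); Apr 1, 1919 (Tue).
2 of the 3 holidays fall on weekdays; the rest are weekends and were already excluded.
Business days: 150 − 2 = 148.

148 working days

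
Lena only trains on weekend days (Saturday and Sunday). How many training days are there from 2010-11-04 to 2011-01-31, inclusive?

2010-11-04 is a Thursday.
That's 89 days from start to end, counting both.
89 = 7 × 12 + 5, so there are 12 full weeks plus 5 extra days.
Each full week contributes 2 weekend days (Sat, Sun): 12 × 2 = 24.
The 5 extra days are Thursday, Friday, Saturday, Sunday, Monday — 2 of them qualify.
Total: 24 + 2 = 26.

26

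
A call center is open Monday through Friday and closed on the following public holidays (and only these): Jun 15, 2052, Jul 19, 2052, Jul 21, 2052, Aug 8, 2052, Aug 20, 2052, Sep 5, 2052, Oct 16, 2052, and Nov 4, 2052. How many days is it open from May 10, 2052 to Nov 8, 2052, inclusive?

May 10, 2052 is a Friday.
The range spans 183 days (inclusive of both endpoints).
183 = 7 × 26 + 1, so there are 26 full weeks plus 1 extra day.
Each full week contributes 5 weekdays (Mon–Fri): 26 × 5 = 130.
The 1 extra day is Fri — 1 of them qualifies.
Total: 130 + 1 = 131.
Holidays: Jun 15, 2052 (Sat); Jul 19, 2052 (Fri); Jul 21, 2052 (Sun); Aug 8, 2052 (Thu); Aug 20, 2052 (Tue); Sep 5, 2052 (Thu); Oct 16, 2052 (Wed); Nov 4, 2052 (Mon).
6 of the 8 holidays fall on weekdays; the rest are weekends and were already excluded.
Business days: 131 − 6 = 125.

125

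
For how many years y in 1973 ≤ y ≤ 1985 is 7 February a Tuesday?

Day of week of February 7 in each year:
1973: Wed, 1974: Thu, 1975: Fri, 1976: Sat, 1977: Mon, 1978: Tue ✓, 1979: Wed, 1980: Thu, 1981: Sat, 1982: Sun, 1983: Mon, 1984: Tue ✓, 1985: Thu
Tuesdays: 1978, 1984.

2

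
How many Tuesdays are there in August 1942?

4

1 August 1942 is a Saturday.
The range spans 31 days (inclusive of both endpoints).
31 = 7 × 4 + 3, so there are 4 full weeks plus 3 extra days.
Each full week contributes one Tuesday: 4 so far.
The 3 extra days are Sat, Sun, Mon — none qualify.
Total: 4 + 0 = 4.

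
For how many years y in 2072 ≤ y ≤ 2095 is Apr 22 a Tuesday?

Day of week of April 22 in each year:
2072: Fri, 2073: Sat, 2074: Sun, 2075: Mon, 2076: Wed, 2077: Thu, 2078: Fri, 2079: Sat, 2080: Mon, 2081: Tue ✓, 2082: Wed, 2083: Thu, 2084: Sat, 2085: Sun, 2086: Mon, 2087: Tue ✓, 2088: Thu, 2089: Fri, 2090: Sat, 2091: Sun, 2092: Tue ✓, 2093: Wed, 2094: Thu, 2095: Fri
Tuesdays: 2081, 2087, 2092.

3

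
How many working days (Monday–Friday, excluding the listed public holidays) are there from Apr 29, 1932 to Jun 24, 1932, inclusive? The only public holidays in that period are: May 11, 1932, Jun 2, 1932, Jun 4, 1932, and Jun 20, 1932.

38 working days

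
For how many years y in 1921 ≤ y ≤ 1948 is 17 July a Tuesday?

Day of week of July 17 in each year:
1921: Sun, 1922: Mon, 1923: Tue ✓, 1924: Thu, 1925: Fri, 1926: Sat, 1927: Sun, 1928: Tue ✓, 1929: Wed, 1930: Thu, 1931: Fri, 1932: Sun, 1933: Mon, 1934: Tue ✓, 1935: Wed, 1936: Fri, 1937: Sat, 1938: Sun, 1939: Mon, 1940: Wed, 1941: Thu, 1942: Fri, 1943: Sat, 1944: Mon, 1945: Tue ✓, 1946: Wed, 1947: Thu, 1948: Sat
Tuesdays: 1923, 1928, 1934, 1945.

4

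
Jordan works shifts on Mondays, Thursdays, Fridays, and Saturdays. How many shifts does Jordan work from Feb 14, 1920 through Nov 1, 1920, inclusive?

150

Feb 14, 1920 is a Saturday.
The range spans 262 days (inclusive of both endpoints).
262 = 7 × 37 + 3, so there are 37 full weeks plus 3 extra days.
Each full week contributes 4 days from the set (Mon, Thu, Fri, Sat): 37 × 4 = 148.
The 3 extra days are Sat, Sun, Mon — 2 of them qualify.
Total: 148 + 2 = 150.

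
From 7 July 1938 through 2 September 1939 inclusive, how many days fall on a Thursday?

7 July 1938 is a Thursday.
That's 423 days from start to end, counting both.
423 = 7 × 60 + 3, so there are 60 full weeks plus 3 extra days.
Each full week contributes one Thursday: 60 so far.
The 3 extra days are Thursday, Friday, Saturday — 1 of them qualifies.
Total: 60 + 1 = 61.

61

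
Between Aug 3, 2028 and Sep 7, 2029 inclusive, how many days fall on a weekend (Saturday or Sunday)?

Aug 3, 2028 is a Thursday.
That's 401 days from start to end, counting both.
401 = 7 × 57 + 2, so there are 57 full weeks plus 2 extra days.
Each full week contributes 2 weekend days (Sat, Sun): 57 × 2 = 114.
The 2 extra days are Thu, Fri — none qualify.
Total: 114 + 0 = 114.

114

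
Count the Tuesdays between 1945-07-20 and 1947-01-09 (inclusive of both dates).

1945-07-20 is a Friday.
From 1945-07-20 to 1947-01-09 is 539 days inclusive.
539 = 7 × 77, so the span is exactly 77 full weeks.
Each full week contributes one Tuesday: 77 so far.
Total: 77.

77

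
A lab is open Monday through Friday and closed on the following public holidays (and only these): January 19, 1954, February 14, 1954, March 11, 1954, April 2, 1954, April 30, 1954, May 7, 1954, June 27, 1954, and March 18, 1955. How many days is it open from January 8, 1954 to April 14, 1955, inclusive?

January 8, 1954 is a Friday.
From January 8, 1954 to April 14, 1955 is 462 days inclusive.
462 = 7 × 66, so the span is exactly 66 full weeks.
Each full week contributes 5 weekdays (Mon–Fri): 66 × 5 = 330.
Total: 330.
Holidays: January 19, 1954 (Tue); February 14, 1954 (Sun); March 11, 1954 (Thu); April 2, 1954 (Fri); April 30, 1954 (Fri); May 7, 1954 (Fri); June 27, 1954 (Sun); March 18, 1955 (Fri).
6 of the 8 holidays fall on weekdays; the rest are weekends and were already excluded.
Business days: 330 − 6 = 324.

324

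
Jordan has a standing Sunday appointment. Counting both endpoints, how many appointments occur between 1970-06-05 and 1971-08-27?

1970-06-05 is a Friday.
From 1970-06-05 to 1971-08-27 is 449 days inclusive.
449 = 7 × 64 + 1, so there are 64 full weeks plus 1 extra day.
Each full week contributes one Sunday: 64 so far.
The 1 extra day is Fri — none qualify.
Total: 64 + 0 = 64.

64 Sundays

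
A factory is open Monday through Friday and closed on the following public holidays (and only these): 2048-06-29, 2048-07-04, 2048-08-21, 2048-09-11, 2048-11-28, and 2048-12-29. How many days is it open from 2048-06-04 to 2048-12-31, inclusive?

2048-06-04 is a Thursday.
That's 211 days from start to end, counting both.
211 = 7 × 30 + 1, so there are 30 full weeks plus 1 extra day.
Each full week contributes 5 weekdays (Mon–Fri): 30 × 5 = 150.
The 1 extra day is Thu — 1 of them qualifies.
Total: 150 + 1 = 151.
Holidays: 2048-06-29 (Mon); 2048-07-04 (Sat); 2048-08-21 (Fri); 2048-09-11 (Fri); 2048-11-28 (Sat); 2048-12-29 (Tue).
4 of the 6 holidays fall on weekdays; the rest are weekends and were already excluded.
Business days: 151 − 4 = 147.

147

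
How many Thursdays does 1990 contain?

52

January 1, 1990 is a Monday.
The range spans 365 days (inclusive of both endpoints).
365 = 7 × 52 + 1, so there are 52 full weeks plus 1 extra day.
Each full week contributes one Thursday: 52 so far.
The 1 extra day is Mon — none qualify.
Total: 52 + 0 = 52.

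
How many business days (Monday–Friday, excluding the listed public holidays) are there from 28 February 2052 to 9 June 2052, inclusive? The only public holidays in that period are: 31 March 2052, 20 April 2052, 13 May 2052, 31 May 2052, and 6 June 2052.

70

28 February 2052 is a Wednesday.
That's 103 days from start to end, counting both.
103 = 7 × 14 + 5, so there are 14 full weeks plus 5 extra days.
Each full week contributes 5 weekdays (Mon–Fri): 14 × 5 = 70.
The 5 extra days are Wednesday, Thursday, Friday, Saturday, Sunday — 3 of them qualify.
Total: 70 + 3 = 73.
Holidays: 31 March 2052 (Sun); 20 April 2052 (Sat); 13 May 2052 (Mon); 31 May 2052 (Fri); 6 June 2052 (Thu).
3 of the 5 holidays fall on weekdays; the rest are weekends and were already excluded.
Business days: 73 − 3 = 70.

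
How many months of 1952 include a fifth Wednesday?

5

A month has five Wednesdays exactly when Wednesday falls within its first (length − 28) days.
Jan: 31 days, starts Tue → 5 of Tue, Wed, Thu ✓
Feb: 29 days, starts Fri → 5 of Fri
Mar: 31 days, starts Sat → 5 of Sat, Sun, Mon
Apr: 30 days, starts Tue → 5 of Tue, Wed ✓
May: 31 days, starts Thu → 5 of Thu, Fri, Sat
Jun: 30 days, starts Sun → 5 of Sun, Mon
Jul: 31 days, starts Tue → 5 of Tue, Wed, Thu ✓
Aug: 31 days, starts Fri → 5 of Fri, Sat, Sun
Sep: 30 days, starts Mon → 5 of Mon, Tue
Oct: 31 days, starts Wed → 5 of Wed, Thu, Fri ✓
Nov: 30 days, starts Sat → 5 of Sat, Sun
Dec: 31 days, starts Mon → 5 of Mon, Tue, Wed ✓
Months with five Wednesdays: Jan, Apr, Jul, Oct, Dec.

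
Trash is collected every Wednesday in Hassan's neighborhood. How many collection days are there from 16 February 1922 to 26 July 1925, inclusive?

179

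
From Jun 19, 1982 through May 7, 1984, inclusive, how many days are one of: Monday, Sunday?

Jun 19, 1982 is a Saturday.
That's 689 days from start to end, counting both.
689 = 7 × 98 + 3, so there are 98 full weeks plus 3 extra days.
Each full week contributes 2 days from the set (Mon, Sun): 98 × 2 = 196.
The 3 extra days are Sat, Sun, Mon — 2 of them qualify.
Total: 196 + 2 = 198.

198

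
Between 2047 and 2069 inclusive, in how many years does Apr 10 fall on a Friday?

3

Day of week of April 10 in each year:
2047: Wed, 2048: Fri ✓, 2049: Sat, 2050: Sun, 2051: Mon, 2052: Wed, 2053: Thu, 2054: Fri ✓, 2055: Sat, 2056: Mon, 2057: Tue, 2058: Wed, 2059: Thu, 2060: Sat, 2061: Sun, 2062: Mon, 2063: Tue, 2064: Thu, 2065: Fri ✓, 2066: Sat, 2067: Sun, 2068: Tue, 2069: Wed
Fridays: 2048, 2054, 2065.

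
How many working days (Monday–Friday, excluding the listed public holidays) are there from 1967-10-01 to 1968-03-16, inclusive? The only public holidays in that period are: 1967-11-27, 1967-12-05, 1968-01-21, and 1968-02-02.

117 working days

1967-10-01 is a Sunday.
From 1967-10-01 to 1968-03-16 is 168 days inclusive.
168 = 7 × 24, so the span is exactly 24 full weeks.
Each full week contributes 5 weekdays (Mon–Fri): 24 × 5 = 120.
Total: 120.
Holidays: 1967-11-27 (Mon); 1967-12-05 (Tue); 1968-01-21 (Sun); 1968-02-02 (Fri).
3 of the 4 holidays fall on weekdays; the rest are weekends and were already excluded.
Business days: 120 − 3 = 117.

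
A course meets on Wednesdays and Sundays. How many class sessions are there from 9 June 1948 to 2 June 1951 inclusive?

311

9 June 1948 is a Wednesday.
From 9 June 1948 to 2 June 1951 is 1089 days inclusive.
1089 = 7 × 155 + 4, so there are 155 full weeks plus 4 extra days.
Each full week contributes 2 days from the set (Wed, Sun): 155 × 2 = 310.
The 4 extra days are Wednesday, Thursday, Friday, Saturday — 1 of them qualifies.
Total: 310 + 1 = 311.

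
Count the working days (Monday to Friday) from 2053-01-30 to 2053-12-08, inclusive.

223 weekdays

2053-01-30 is a Thursday.
The range spans 313 days (inclusive of both endpoints).
313 = 7 × 44 + 5, so there are 44 full weeks plus 5 extra days.
Each full week contributes 5 weekdays (Mon–Fri): 44 × 5 = 220.
The 5 extra days are Thu, Fri, Sat, Sun, Mon — 3 of them qualify.
Total: 220 + 3 = 223.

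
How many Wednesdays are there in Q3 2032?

13

1 July 2032 is a Thursday.
The range spans 92 days (inclusive of both endpoints).
92 = 7 × 13 + 1, so there are 13 full weeks plus 1 extra day.
Each full week contributes one Wednesday: 13 so far.
The 1 extra day is Thursday — none qualify.
Total: 13 + 0 = 13.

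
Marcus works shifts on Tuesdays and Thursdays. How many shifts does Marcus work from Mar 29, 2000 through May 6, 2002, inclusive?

219

Mar 29, 2000 is a Wednesday.
That's 769 days from start to end, counting both.
769 = 7 × 109 + 6, so there are 109 full weeks plus 6 extra days.
Each full week contributes 2 days from the set (Tue, Thu): 109 × 2 = 218.
The 6 extra days are Wed, Thu, Fri, Sat, Sun, Mon — 1 of them qualifies.
Total: 218 + 1 = 219.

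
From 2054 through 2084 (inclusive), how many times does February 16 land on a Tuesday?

5

Day of week of February 16 in each year:
2054: Mon, 2055: Tue ✓, 2056: Wed, 2057: Fri, 2058: Sat, 2059: Sun, 2060: Mon, 2061: Wed, 2062: Thu, 2063: Fri, 2064: Sat, 2065: Mon, 2066: Tue ✓, 2067: Wed, 2068: Thu, 2069: Sat, 2070: Sun, 2071: Mon, 2072: Tue ✓, 2073: Thu, 2074: Fri, 2075: Sat, 2076: Sun, 2077: Tue ✓, 2078: Wed, 2079: Thu, 2080: Fri, 2081: Sun, 2082: Mon, 2083: Tue ✓, 2084: Wed
Tuesdays: 2055, 2066, 2072, 2077, 2083.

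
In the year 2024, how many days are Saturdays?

52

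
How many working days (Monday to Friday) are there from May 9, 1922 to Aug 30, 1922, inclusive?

May 9, 1922 is a Tuesday.
The range spans 114 days (inclusive of both endpoints).
114 = 7 × 16 + 2, so there are 16 full weeks plus 2 extra days.
Each full week contributes 5 weekdays (Mon–Fri): 16 × 5 = 80.
The 2 extra days are Tue, Wed — 2 of them qualify.
Total: 80 + 2 = 82.

82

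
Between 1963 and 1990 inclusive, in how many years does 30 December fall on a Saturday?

Day of week of December 30 in each year:
1963: Mon, 1964: Wed, 1965: Thu, 1966: Fri, 1967: Sat ✓, 1968: Mon, 1969: Tue, 1970: Wed, 1971: Thu, 1972: Sat ✓, 1973: Sun, 1974: Mon, 1975: Tue, 1976: Thu, 1977: Fri, 1978: Sat ✓, 1979: Sun, 1980: Tue, 1981: Wed, 1982: Thu, 1983: Fri, 1984: Sun, 1985: Mon, 1986: Tue, 1987: Wed, 1988: Fri, 1989: Sat ✓, 1990: Sun
Saturdays: 1967, 1972, 1978, 1989.

4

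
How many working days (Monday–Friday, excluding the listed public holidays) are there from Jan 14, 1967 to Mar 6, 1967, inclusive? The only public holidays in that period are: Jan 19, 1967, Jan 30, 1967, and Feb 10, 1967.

Jan 14, 1967 is a Saturday.
The range spans 52 days (inclusive of both endpoints).
52 = 7 × 7 + 3, so there are 7 full weeks plus 3 extra days.
Each full week contributes 5 weekdays (Mon–Fri): 7 × 5 = 35.
The 3 extra days are Sat, Sun, Mon — 1 of them qualifies.
Total: 35 + 1 = 36.
Holidays: Jan 19, 1967 (Thu); Jan 30, 1967 (Mon); Feb 10, 1967 (Fri).
All 3 holidays fall on weekdays, so subtract 3.
Business days: 36 − 3 = 33.

33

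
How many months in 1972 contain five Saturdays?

A month has five Saturdays exactly when Saturday falls within its first (length − 28) days.
Jan: 31 days, starts Sat → 5 of Sat, Sun, Mon ✓
Feb: 29 days, starts Tue → 5 of Tue
Mar: 31 days, starts Wed → 5 of Wed, Thu, Fri
Apr: 30 days, starts Sat → 5 of Sat, Sun ✓
May: 31 days, starts Mon → 5 of Mon, Tue, Wed
Jun: 30 days, starts Thu → 5 of Thu, Fri
Jul: 31 days, starts Sat → 5 of Sat, Sun, Mon ✓
Aug: 31 days, starts Tue → 5 of Tue, Wed, Thu
Sep: 30 days, starts Fri → 5 of Fri, Sat ✓
Oct: 31 days, starts Sun → 5 of Sun, Mon, Tue
Nov: 30 days, starts Wed → 5 of Wed, Thu
Dec: 31 days, starts Fri → 5 of Fri, Sat, Sun ✓
Months with five Saturdays: Jan, Apr, Jul, Sep, Dec.

5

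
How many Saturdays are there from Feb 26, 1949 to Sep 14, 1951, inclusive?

Feb 26, 1949 is a Saturday.
The range spans 931 days (inclusive of both endpoints).
931 = 7 × 133, so the span is exactly 133 full weeks.
Each full week contributes one Saturday: 133 so far.
Total: 133.

133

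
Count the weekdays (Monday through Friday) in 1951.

261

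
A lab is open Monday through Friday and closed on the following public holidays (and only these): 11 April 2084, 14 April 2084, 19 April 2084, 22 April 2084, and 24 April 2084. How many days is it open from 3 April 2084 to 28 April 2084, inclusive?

3 April 2084 is a Monday.
From 3 April 2084 to 28 April 2084 is 26 days inclusive.
26 = 7 × 3 + 5, so there are 3 full weeks plus 5 extra days.
Each full week contributes 5 weekdays (Mon–Fri): 3 × 5 = 15.
The 5 extra days are Mon, Tue, Wed, Thu, Fri — 5 of them qualify.
Total: 15 + 5 = 20.
Holidays: 11 April 2084 (Tue); 14 April 2084 (Fri); 19 April 2084 (Wed); 22 April 2084 (Sat); 24 April 2084 (Mon).
4 of the 5 holidays fall on weekdays; the rest are weekends and were already excluded.
Business days: 20 − 4 = 16.

16 business days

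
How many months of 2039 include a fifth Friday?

4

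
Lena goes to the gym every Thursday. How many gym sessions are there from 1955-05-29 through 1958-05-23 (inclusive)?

1955-05-29 is a Sunday.
The range spans 1091 days (inclusive of both endpoints).
1091 = 7 × 155 + 6, so there are 155 full weeks plus 6 extra days.
Each full week contributes one Thursday: 155 so far.
The 6 extra days are Sun, Mon, Tue, Wed, Thu, Fri — 1 of them qualifies.
Total: 155 + 1 = 156.

156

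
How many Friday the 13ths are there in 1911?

The 13th falls on a Friday when the month's 13th has weekday Fri.
Jan 13 is Fri ✓; Feb 13 is Mon; Mar 13 is Mon; Apr 13 is Thu; May 13 is Sat; Jun 13 is Tue; Jul 13 is Thu; Aug 13 is Sun; Sep 13 is Wed; Oct 13 is Fri ✓; Nov 13 is Mon; Dec 13 is Wed.
Friday the 13ths: Jan, Oct.

2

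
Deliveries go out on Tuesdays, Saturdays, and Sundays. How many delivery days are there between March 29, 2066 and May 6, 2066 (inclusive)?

March 29, 2066 is a Monday.
That's 39 days from start to end, counting both.
39 = 7 × 5 + 4, so there are 5 full weeks plus 4 extra days.
Each full week contributes 3 days from the set (Tue, Sat, Sun): 5 × 3 = 15.
The 4 extra days are Monday, Tuesday, Wednesday, Thursday — 1 of them qualifies.
Total: 15 + 1 = 16.

16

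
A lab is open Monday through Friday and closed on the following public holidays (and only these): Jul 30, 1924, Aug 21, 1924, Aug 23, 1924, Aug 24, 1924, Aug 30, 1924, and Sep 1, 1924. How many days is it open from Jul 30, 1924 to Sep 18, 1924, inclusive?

Jul 30, 1924 is a Wednesday.
From Jul 30, 1924 to Sep 18, 1924 is 51 days inclusive.
51 = 7 × 7 + 2, so there are 7 full weeks plus 2 extra days.
Each full week contributes 5 weekdays (Mon–Fri): 7 × 5 = 35.
The 2 extra days are Wednesday, Thursday — 2 of them qualify.
Total: 35 + 2 = 37.
Holidays: Jul 30, 1924 (Wed); Aug 21, 1924 (Thu); Aug 23, 1924 (Sat); Aug 24, 1924 (Sun); Aug 30, 1924 (Sat); Sep 1, 1924 (Mon).
3 of the 6 holidays fall on weekdays; the rest are weekends and were already excluded.
Business days: 37 − 3 = 34.

34 working days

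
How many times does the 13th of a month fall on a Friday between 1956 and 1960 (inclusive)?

Friday-the-13ths by year:
1956: Jan, Apr, Jul
1957: Sep, Dec
1958: Jun
1959: Feb, Mar, Nov
1960: May

10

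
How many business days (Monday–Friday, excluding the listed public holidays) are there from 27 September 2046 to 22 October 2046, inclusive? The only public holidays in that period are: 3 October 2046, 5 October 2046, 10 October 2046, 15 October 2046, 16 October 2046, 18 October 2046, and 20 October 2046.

12 business days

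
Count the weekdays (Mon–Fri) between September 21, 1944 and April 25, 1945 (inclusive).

155 weekdays

September 21, 1944 is a Thursday.
From September 21, 1944 to April 25, 1945 is 217 days inclusive.
217 = 7 × 31, so the span is exactly 31 full weeks.
Each full week contributes 5 weekdays (Mon–Fri): 31 × 5 = 155.
Total: 155.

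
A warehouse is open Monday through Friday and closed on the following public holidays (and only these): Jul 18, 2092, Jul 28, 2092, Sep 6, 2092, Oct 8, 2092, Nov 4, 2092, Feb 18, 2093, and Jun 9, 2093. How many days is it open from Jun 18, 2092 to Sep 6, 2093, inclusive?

Jun 18, 2092 is a Wednesday.
From Jun 18, 2092 to Sep 6, 2093 is 446 days inclusive.
446 = 7 × 63 + 5, so there are 63 full weeks plus 5 extra days.
Each full week contributes 5 weekdays (Mon–Fri): 63 × 5 = 315.
The 5 extra days are Wednesday, Thursday, Friday, Saturday, Sunday — 3 of them qualify.
Total: 315 + 3 = 318.
Holidays: Jul 18, 2092 (Fri); Jul 28, 2092 (Mon); Sep 6, 2092 (Sat); Oct 8, 2092 (Wed); Nov 4, 2092 (Tue); Feb 18, 2093 (Wed); Jun 9, 2093 (Tue).
6 of the 7 holidays fall on weekdays; the rest are weekends and were already excluded.
Business days: 318 − 6 = 312.

312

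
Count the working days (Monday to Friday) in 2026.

261

January 1, 2026 is a Thursday.
From January 1, 2026 to December 31, 2026 is 365 days inclusive.
365 = 7 × 52 + 1, so there are 52 full weeks plus 1 extra day.
Each full week contributes 5 weekdays (Mon–Fri): 52 × 5 = 260.
The 1 extra day is Thu — 1 of them qualifies.
Total: 260 + 1 = 261.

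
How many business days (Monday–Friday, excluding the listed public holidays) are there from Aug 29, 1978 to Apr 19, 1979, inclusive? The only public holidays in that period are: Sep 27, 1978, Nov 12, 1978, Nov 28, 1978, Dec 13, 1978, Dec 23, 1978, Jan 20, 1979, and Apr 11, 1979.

164 business days

Aug 29, 1978 is a Tuesday.
From Aug 29, 1978 to Apr 19, 1979 is 234 days inclusive.
234 = 7 × 33 + 3, so there are 33 full weeks plus 3 extra days.
Each full week contributes 5 weekdays (Mon–Fri): 33 × 5 = 165.
The 3 extra days are Tue, Wed, Thu — 3 of them qualify.
Total: 165 + 3 = 168.
Holidays: Sep 27, 1978 (Wed); Nov 12, 1978 (Sun); Nov 28, 1978 (Tue); Dec 13, 1978 (Wed); Dec 23, 1978 (Sat); Jan 20, 1979 (Sat); Apr 11, 1979 (Wed).
4 of the 7 holidays fall on weekdays; the rest are weekends and were already excluded.
Business days: 168 − 4 = 164.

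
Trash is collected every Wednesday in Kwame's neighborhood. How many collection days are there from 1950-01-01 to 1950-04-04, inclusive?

13 Wednesdays

1950-01-01 is a Sunday.
The range spans 94 days (inclusive of both endpoints).
94 = 7 × 13 + 3, so there are 13 full weeks plus 3 extra days.
Each full week contributes one Wednesday: 13 so far.
The 3 extra days are Sun, Mon, Tue — none qualify.
Total: 13 + 0 = 13.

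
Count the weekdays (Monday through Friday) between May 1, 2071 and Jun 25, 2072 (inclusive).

301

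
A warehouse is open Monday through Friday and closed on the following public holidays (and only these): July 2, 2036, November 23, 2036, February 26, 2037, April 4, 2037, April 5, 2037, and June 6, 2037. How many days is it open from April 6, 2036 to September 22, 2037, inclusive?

380

April 6, 2036 is a Sunday.
From April 6, 2036 to September 22, 2037 is 535 days inclusive.
535 = 7 × 76 + 3, so there are 76 full weeks plus 3 extra days.
Each full week contributes 5 weekdays (Mon–Fri): 76 × 5 = 380.
The 3 extra days are Sunday, Monday, Tuesday — 2 of them qualify.
Total: 380 + 2 = 382.
Holidays: July 2, 2036 (Wed); November 23, 2036 (Sun); February 26, 2037 (Thu); April 4, 2037 (Sat); April 5, 2037 (Sun); June 6, 2037 (Sat).
2 of the 6 holidays fall on weekdays; the rest are weekends and were already excluded.
Business days: 382 − 2 = 380.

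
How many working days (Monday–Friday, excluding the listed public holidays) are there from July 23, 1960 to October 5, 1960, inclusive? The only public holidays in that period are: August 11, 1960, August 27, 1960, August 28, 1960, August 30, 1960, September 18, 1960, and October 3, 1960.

July 23, 1960 is a Saturday.
The range spans 75 days (inclusive of both endpoints).
75 = 7 × 10 + 5, so there are 10 full weeks plus 5 extra days.
Each full week contributes 5 weekdays (Mon–Fri): 10 × 5 = 50.
The 5 extra days are Sat, Sun, Mon, Tue, Wed — 3 of them qualify.
Total: 50 + 3 = 53.
Holidays: August 11, 1960 (Thu); August 27, 1960 (Sat); August 28, 1960 (Sun); August 30, 1960 (Tue); September 18, 1960 (Sun); October 3, 1960 (Mon).
3 of the 6 holidays fall on weekdays; the rest are weekends and were already excluded.
Business days: 53 − 3 = 50.

50 working days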